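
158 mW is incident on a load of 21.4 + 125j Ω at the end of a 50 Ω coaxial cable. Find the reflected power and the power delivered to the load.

|Γ| = |(-28.6 + j125)/(71.4 + j125)| = 0.891
|Γ|² = 0.793
P_refl = |Γ|²·P_inc = 125 mW, P_del = (1 − |Γ|²)·P_inc = 32.6 mW

P_reflected ≈ 125 mW; P_delivered ≈ 32.6 mW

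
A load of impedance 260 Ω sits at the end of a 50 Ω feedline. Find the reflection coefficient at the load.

Γ = 0.677

Γ = (Z_L − Z_0)/(Z_L + Z_0) = (260 − 50)/(260 + 50) = 210/310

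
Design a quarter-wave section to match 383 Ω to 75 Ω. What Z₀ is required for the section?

Z_qwt = √(Z_0·R_L) = √(75 × 383) = √28720

Z_qwt ≈ 169 Ω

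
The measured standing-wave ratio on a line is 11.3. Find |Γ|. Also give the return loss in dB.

|Γ| ≈ 0.837; return loss ≈ 1.54 dB

|Γ| = (S − 1)/(S + 1) = (11.3 − 1)/(11.3 + 1) = 10.3/12.3
RL = −20·log₁₀|Γ| = −20·log₁₀(0.837)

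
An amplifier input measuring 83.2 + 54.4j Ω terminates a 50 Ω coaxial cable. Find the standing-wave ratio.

Γ = (Z_L − Z_0)/(Z_L + Z_0) = (33.2 + j54.4)/(133.2 + j54.4)
|Γ| = 63.7/144 = 0.443
VSWR = (1 + |Γ|)/(1 − |Γ|) = 1.44/0.557

VSWR ≈ 2.59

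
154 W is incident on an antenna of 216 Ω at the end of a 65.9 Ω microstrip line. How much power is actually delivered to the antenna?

Γ = (216 − 65.9)/(216 + 65.9) = 0.532
|Γ|² = 0.284
P_refl = |Γ|²·P_inc = 43.7 W, P_del = (1 − |Γ|²)·P_inc = 110 W

P_delivered ≈ 110 W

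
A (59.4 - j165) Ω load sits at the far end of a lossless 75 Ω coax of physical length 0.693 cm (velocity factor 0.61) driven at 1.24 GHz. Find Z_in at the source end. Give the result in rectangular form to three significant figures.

λ = v/f = 0.61·c / 1.24 GHz = 0.148 m
βl = 2π·l/λ = 2π × 0.047 = 16.9°
tan(βl) = tan(16.9°) = 0.304
Z_in = Z_0·(Z_L + jZ_0·tanβl)/(Z_0 + jZ_L·tanβl)
     = 75·(59.4 − j142)/(125 + j18.1)

Z_in ≈ 22.8 − j88.5 Ω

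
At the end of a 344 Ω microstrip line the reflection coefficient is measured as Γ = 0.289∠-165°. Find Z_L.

Z_L = Z_0·(1 + Γ)/(1 − Γ) = 344·(0.721 − j0.0748)/(1.28 + j0.0748)

Z_L ≈ 192 − j31.3 Ω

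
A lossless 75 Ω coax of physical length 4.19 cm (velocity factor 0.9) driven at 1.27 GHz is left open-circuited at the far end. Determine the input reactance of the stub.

X_in ≈ -25.9 Ω (capacitive)

λ = v/f = 0.9·c / 1.27 GHz = 0.213 m
βl = 2π·l/λ = 2π × 0.197 = 71°
tan(βl) = 2.9
For an open-circuited stub, Z_in = −jZ_0·cot(βl) = −jZ_0/tan(βl)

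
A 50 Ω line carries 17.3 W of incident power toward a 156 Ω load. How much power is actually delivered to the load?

P_delivered ≈ 12.7 W

Γ = (156 − 50)/(156 + 50) = 0.515
|Γ|² = 0.265
P_refl = |Γ|²·P_inc = 4.58 W, P_del = (1 − |Γ|²)·P_inc = 12.7 W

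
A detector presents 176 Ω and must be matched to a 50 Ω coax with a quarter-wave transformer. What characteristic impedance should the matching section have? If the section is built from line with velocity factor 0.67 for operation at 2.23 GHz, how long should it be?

Z_qwt ≈ 93.8 Ω; length ≈ 2.25 cm

Z_qwt = √(Z_0·R_L) = √(50 × 176) = √8800
λ = 0.67·c/f = 0.0901 m, so l = λ/4 = 0.0225 m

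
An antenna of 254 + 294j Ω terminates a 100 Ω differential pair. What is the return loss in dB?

Γ = (154 + j294)/(354 + j294), |Γ| = 0.721
RL = −20·log₁₀|Γ| = −20·log₁₀(0.721)

RL ≈ 2.84 dB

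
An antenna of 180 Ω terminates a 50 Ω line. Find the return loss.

RL ≈ 4.96 dB

Γ = (180 − 50)/(180 + 50) = 0.565
RL = −20·log₁₀|Γ| = −20·log₁₀(0.565)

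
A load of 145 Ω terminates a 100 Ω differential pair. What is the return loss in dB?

RL ≈ 14.7 dB

Γ = (145 − 100)/(145 + 100) = 0.184
RL = −20·log₁₀|Γ| = −20·log₁₀(0.184)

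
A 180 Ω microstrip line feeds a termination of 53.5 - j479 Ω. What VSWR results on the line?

VSWR ≈ 27.5

Γ = (Z_L − Z_0)/(Z_L + Z_0) = (-126.5 − j479)/(233.5 − j479)
|Γ| = 495/533 = 0.93
VSWR = (1 + |Γ|)/(1 − |Γ|) = 1.93/0.0703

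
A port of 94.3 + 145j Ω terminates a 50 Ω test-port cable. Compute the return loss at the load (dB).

RL ≈ 2.6 dB

Γ = (44.3 + j145)/(144.3 + j145), |Γ| = 0.741
RL = −20·log₁₀|Γ| = −20·log₁₀(0.741)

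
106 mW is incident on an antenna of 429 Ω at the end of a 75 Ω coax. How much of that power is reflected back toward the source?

P_reflected ≈ 52.3 mW

Γ = (429 − 75)/(429 + 75) = 0.702
|Γ|² = 0.493
P_refl = |Γ|²·P_inc = 52.3 mW, P_del = (1 − |Γ|²)·P_inc = 53.7 mW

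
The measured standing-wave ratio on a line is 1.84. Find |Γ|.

|Γ| ≈ 0.296

|Γ| = (S − 1)/(S + 1) = (1.84 − 1)/(1.84 + 1) = 0.84/2.84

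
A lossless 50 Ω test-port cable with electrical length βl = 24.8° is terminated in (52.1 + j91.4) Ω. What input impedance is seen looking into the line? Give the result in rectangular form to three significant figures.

tan(βl) = tan(24.8°) = 0.462
Z_in = Z_0·(Z_L + jZ_0·tanβl)/(Z_0 + jZ_L·tanβl)
     = 50·(52.1 + j115)/(7.77 + j24.1)

Z_in ≈ 247 − j28.5 Ω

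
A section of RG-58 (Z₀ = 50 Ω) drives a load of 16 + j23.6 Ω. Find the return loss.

RL ≈ 4.58 dB

Γ = (-34 + j23.6)/(66 + j23.6), |Γ| = 0.59
RL = −20·log₁₀|Γ| = −20·log₁₀(0.59)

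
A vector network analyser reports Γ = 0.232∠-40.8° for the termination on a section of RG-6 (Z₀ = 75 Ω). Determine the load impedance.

Z_L ≈ 101 − j32.4 Ω

Z_L = Z_0·(1 + Γ)/(1 − Γ) = 75·(1.18 − j0.152)/(0.824 + j0.152)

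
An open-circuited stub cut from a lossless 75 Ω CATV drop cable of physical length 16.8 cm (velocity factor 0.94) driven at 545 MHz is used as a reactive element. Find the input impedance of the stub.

Z_in ≈ +j38 Ω

λ = v/f = 0.94·c / 545 MHz = 0.517 m
βl = 2π·l/λ = 2π × 0.325 = 117°
tan(βl) = -1.97
For an open-circuited stub, Z_in = −jZ_0·cot(βl) = −jZ_0/tan(βl)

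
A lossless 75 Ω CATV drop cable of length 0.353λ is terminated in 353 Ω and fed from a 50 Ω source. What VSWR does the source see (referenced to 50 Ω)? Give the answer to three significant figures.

VSWR ≈ 4.6

βl = 2π × 0.353 = 127°
tan(βl) = -1.32
Z_in = Z_0·(Z_L + jZ_0·tanβl)/(Z_0 + jZ_L·tanβl) = 24.4 + j52.8 Ω
Γ_s = (Z_in − Z_s)/(Z_in + Z_s) = (-25.6 + j52.8)/(74.4 + j52.8), |Γ_s| = 0.643
VSWR = (1 + |Γ_s|)/(1 − |Γ_s|)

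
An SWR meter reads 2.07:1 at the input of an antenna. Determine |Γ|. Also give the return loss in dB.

|Γ| ≈ 0.349; return loss ≈ 9.16 dB

|Γ| = (S − 1)/(S + 1) = (2.07 − 1)/(2.07 + 1) = 1.07/3.07
RL = −20·log₁₀|Γ| = −20·log₁₀(0.349)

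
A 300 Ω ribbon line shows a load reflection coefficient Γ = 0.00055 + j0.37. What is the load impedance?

Z_L = Z_0·(1 + Γ)/(1 − Γ) = 300·(1 + j0.37)/(0.999 − j0.37)

Z_L ≈ 228 + j195 Ω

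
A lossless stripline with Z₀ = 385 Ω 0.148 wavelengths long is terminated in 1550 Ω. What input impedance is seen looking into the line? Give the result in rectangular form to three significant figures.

Z_in ≈ 144 − j261 Ω

βl = 2π × 0.148 = 53.3°
tan(βl) = tan(53.3°) = 1.34
Z_in = Z_0·(Z_L + jZ_0·tanβl)/(Z_0 + jZ_L·tanβl)
     = 385·(1550 + j516)/(385 + j2080)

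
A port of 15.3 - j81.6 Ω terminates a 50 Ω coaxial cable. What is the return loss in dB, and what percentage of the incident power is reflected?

RL ≈ 1.43 dB; 72% of incident power reflected

Γ = (-34.7 − j81.6)/(65.3 − j81.6), |Γ| = 0.848
RL = −20·log₁₀(0.848) = 1.43 dB
P_refl/P_inc = |Γ|² = 0.72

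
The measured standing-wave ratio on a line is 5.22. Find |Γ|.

|Γ| = (S − 1)/(S + 1) = (5.22 − 1)/(5.22 + 1) = 4.22/6.22

|Γ| ≈ 0.678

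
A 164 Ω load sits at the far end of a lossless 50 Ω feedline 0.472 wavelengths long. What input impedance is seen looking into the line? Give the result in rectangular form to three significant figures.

Z_in ≈ 126 + j64.7 Ω

βl = 2π × 0.472 = 170°
tan(βl) = tan(170°) = -0.178
Z_in = Z_0·(Z_L + jZ_0·tanβl)/(Z_0 + jZ_L·tanβl)
     = 50·(164 − j8.89)/(50 − j29.2)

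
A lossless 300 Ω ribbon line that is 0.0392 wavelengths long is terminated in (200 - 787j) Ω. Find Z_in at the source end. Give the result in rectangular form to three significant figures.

βl = 2π × 0.0392 = 14.1°
tan(βl) = tan(14.1°) = 0.251
Z_in = Z_0·(Z_L + jZ_0·tanβl)/(Z_0 + jZ_L·tanβl)
     = 300·(200 − j712)/(498 + j50.3)

Z_in ≈ 76.4 − j437 Ω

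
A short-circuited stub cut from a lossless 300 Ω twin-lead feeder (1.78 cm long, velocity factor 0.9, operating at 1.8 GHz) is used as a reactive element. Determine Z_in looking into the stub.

λ = v/f = 0.9·c / 1.8 GHz = 0.15 m
βl = 2π·l/λ = 2π × 0.119 = 42.7°
tan(βl) = 0.923
For a short-circuited stub, Z_in = jZ_0·tan(βl)

Z_in ≈ +j277 Ω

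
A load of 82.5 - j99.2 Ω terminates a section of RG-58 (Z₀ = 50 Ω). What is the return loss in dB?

RL ≈ 4 dB

Γ = (32.5 − j99.2)/(132.5 − j99.2), |Γ| = 0.631
RL = −20·log₁₀|Γ| = −20·log₁₀(0.631)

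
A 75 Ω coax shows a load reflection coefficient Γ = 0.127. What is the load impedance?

Z_L ≈ 96.8 Ω

Z_L = Z_0·(1 + Γ)/(1 − Γ) = 75·(1.13)/(0.873)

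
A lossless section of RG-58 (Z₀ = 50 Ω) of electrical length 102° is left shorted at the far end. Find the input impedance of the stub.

Z_in ≈ −j235 Ω

tan(βl) = -4.7
For a shorted stub, Z_in = jZ_0·tan(βl)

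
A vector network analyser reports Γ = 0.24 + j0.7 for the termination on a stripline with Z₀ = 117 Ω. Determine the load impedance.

Z_L = Z_0·(1 + Γ)/(1 − Γ) = 117·(1.24 + j0.7)/(0.76 − j0.7)

Z_L ≈ 49.6 + j153 Ω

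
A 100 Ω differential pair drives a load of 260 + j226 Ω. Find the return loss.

Γ = (160 + j226)/(360 + j226), |Γ| = 0.651
RL = −20·log₁₀|Γ| = −20·log₁₀(0.651)

RL ≈ 3.72 dB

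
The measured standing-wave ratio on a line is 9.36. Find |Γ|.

|Γ| = (S − 1)/(S + 1) = (9.36 − 1)/(9.36 + 1) = 8.36/10.4

|Γ| ≈ 0.807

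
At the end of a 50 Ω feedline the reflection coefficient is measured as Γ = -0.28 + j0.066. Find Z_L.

Z_L = Z_0·(1 + Γ)/(1 − Γ) = 50·(0.72 + j0.066)/(1.28 − j0.066)

Z_L ≈ 27.9 + j4.02 Ω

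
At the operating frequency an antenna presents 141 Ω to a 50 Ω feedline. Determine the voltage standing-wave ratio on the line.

Γ = (141 − 50)/(141 + 50) = 0.476
VSWR = (1 + 0.476)/(1 − 0.476)

VSWR ≈ 2.82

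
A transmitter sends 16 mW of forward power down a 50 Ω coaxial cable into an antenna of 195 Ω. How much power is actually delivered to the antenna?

Γ = (195 − 50)/(195 + 50) = 0.592
|Γ|² = 0.35
P_refl = |Γ|²·P_inc = 5.6 mW, P_del = (1 − |Γ|²)·P_inc = 10.4 mW

P_delivered ≈ 10.4 mW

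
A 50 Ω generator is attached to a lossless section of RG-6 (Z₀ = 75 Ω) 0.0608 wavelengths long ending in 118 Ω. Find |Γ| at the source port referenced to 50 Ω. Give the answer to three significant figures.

βl = 2π × 0.0608 = 21.9°
tan(βl) = 0.402
Z_in = Z_0·(Z_L + jZ_0·tanβl)/(Z_0 + jZ_L·tanβl) = 97.9 − j31.8 Ω
Γ_s = (Z_in − Z_s)/(Z_in + Z_s) = (47.9 − j31.8)/(148 − j31.8), |Γ_s| = 0.38

|Γ| ≈ 0.38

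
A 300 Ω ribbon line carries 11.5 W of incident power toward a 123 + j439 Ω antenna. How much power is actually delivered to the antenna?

P_delivered ≈ 4.57 W

|Γ| = |(-177 + j439)/(423 + j439)| = 0.776
|Γ|² = 0.603
P_refl = |Γ|²·P_inc = 6.93 W, P_del = (1 − |Γ|²)·P_inc = 4.57 W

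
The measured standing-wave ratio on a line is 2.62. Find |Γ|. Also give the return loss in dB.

|Γ| = (S − 1)/(S + 1) = (2.62 − 1)/(2.62 + 1) = 1.62/3.62
RL = −20·log₁₀|Γ| = −20·log₁₀(0.448)

|Γ| ≈ 0.448; return loss ≈ 6.98 dB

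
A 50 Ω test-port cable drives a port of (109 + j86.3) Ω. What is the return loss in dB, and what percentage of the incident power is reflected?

Γ = (59 + j86.3)/(159 + j86.3), |Γ| = 0.578
RL = −20·log₁₀(0.578) = 4.76 dB
P_refl/P_inc = |Γ|² = 0.334

RL ≈ 4.76 dB; 33.4% of incident power reflected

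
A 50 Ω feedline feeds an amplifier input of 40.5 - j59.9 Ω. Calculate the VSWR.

VSWR ≈ 3.53

Γ = (Z_L − Z_0)/(Z_L + Z_0) = (-9.5 − j59.9)/(90.5 − j59.9)
|Γ| = 60.6/109 = 0.559
VSWR = (1 + |Γ|)/(1 − |Γ|) = 1.56/0.441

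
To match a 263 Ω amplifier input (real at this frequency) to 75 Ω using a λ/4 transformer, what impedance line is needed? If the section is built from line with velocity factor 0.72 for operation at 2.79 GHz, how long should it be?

Z_qwt = √(Z_0·R_L) = √(75 × 263) = √19720
λ = 0.72·c/f = 0.0774 m, so l = λ/4 = 0.0194 m

Z_qwt ≈ 140 Ω; length ≈ 1.94 cm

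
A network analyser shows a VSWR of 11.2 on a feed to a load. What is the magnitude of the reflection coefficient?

|Γ| ≈ 0.836

|Γ| = (S − 1)/(S + 1) = (11.2 − 1)/(11.2 + 1) = 10.2/12.2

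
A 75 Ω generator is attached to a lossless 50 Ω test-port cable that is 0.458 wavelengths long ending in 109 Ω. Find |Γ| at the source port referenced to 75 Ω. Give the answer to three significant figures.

|Γ| ≈ 0.237

βl = 2π × 0.458 = 165°
tan(βl) = -0.27
Z_in = Z_0·(Z_L + jZ_0·tanβl)/(Z_0 + jZ_L·tanβl) = 86.8 + j37.6 Ω
Γ_s = (Z_in − Z_s)/(Z_in + Z_s) = (11.8 + j37.6)/(162 + j37.6), |Γ_s| = 0.237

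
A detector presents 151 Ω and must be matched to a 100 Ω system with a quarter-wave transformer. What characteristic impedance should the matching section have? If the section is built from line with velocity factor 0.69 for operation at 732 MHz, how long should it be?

Z_qwt = √(Z_0·R_L) = √(100 × 151) = √15100
λ = 0.69·c/f = 0.283 m, so l = λ/4 = 0.0707 m

Z_qwt ≈ 123 Ω; length ≈ 7.07 cm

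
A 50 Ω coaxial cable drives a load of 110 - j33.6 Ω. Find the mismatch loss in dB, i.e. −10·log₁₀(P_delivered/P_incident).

mismatch loss ≈ 0.846 dB

Γ = (60 − j33.6)/(160 − j33.6), |Γ| = 0.421
|Γ|² = 0.177, so P_del/P_inc = 1 − |Γ|² = 0.823
ML = −10·log₁₀(1 − |Γ|²)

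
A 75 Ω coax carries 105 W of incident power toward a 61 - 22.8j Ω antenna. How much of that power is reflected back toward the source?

P_reflected ≈ 3.95 W

|Γ| = |(-14 − j22.8)/(136 − j22.8)| = 0.194
|Γ|² = 0.0376
P_refl = |Γ|²·P_inc = 3.95 W, P_del = (1 − |Γ|²)·P_inc = 101 W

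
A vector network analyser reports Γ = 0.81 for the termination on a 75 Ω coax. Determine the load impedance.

Z_L ≈ 714 Ω

Z_L = Z_0·(1 + Γ)/(1 − Γ) = 75·(1.81)/(0.19)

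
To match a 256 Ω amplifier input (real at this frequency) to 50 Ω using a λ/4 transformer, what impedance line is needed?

Z_qwt = √(Z_0·R_L) = √(50 × 256) = √12800

Z_qwt ≈ 113 Ω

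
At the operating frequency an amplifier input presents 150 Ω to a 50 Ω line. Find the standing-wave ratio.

Γ = (150 − 50)/(150 + 50) = 0.5
VSWR = (1 + 0.5)/(1 − 0.5)

VSWR ≈ 3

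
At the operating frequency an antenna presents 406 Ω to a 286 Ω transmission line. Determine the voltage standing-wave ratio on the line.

Γ = (406 − 286)/(406 + 286) = 0.173
VSWR = (1 + 0.173)/(1 − 0.173)

VSWR ≈ 1.42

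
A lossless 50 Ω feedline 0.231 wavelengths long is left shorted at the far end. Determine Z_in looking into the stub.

Z_in ≈ +j417 Ω

βl = 2π × 0.231 = 83.2°
tan(βl) = 8.34
For a shorted stub, Z_in = jZ_0·tan(βl)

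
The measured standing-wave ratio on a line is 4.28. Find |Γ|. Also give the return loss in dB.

|Γ| = (S − 1)/(S + 1) = (4.28 − 1)/(4.28 + 1) = 3.28/5.28
RL = −20·log₁₀|Γ| = −20·log₁₀(0.621)

|Γ| ≈ 0.621; return loss ≈ 4.14 dB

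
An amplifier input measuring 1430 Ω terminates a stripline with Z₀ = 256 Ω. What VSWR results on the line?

Γ = (1430 − 256)/(1430 + 256) = 0.696
VSWR = (1 + 0.696)/(1 − 0.696)

VSWR ≈ 5.59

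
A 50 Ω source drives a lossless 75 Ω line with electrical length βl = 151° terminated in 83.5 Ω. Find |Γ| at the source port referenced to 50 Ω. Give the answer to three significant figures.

|Γ| ≈ 0.232

tan(βl) = -0.554
Z_in = Z_0·(Z_L + jZ_0·tanβl)/(Z_0 + jZ_L·tanβl) = 79 + j7.21 Ω
Γ_s = (Z_in − Z_s)/(Z_in + Z_s) = (29 + j7.21)/(129 + j7.21), |Γ_s| = 0.232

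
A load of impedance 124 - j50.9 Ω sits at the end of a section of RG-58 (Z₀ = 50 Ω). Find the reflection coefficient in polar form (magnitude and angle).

Γ = (Z_L − Z_0)/(Z_L + Z_0) = (74 − j50.9)/(174 − j50.9)
|Γ| = 89.8/181 = 0.495

Γ ≈ 0.495 ∠ -18.2°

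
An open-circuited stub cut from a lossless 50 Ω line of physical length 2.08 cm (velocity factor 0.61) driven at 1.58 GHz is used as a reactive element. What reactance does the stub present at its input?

X_in ≈ -23.7 Ω (capacitive)

λ = v/f = 0.61·c / 1.58 GHz = 0.116 m
βl = 2π·l/λ = 2π × 0.18 = 64.7°
tan(βl) = 2.11
For an open-circuited stub, Z_in = −jZ_0·cot(βl) = −jZ_0/tan(βl)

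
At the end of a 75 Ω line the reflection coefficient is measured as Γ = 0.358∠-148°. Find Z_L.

Z_L ≈ 37.7 − j16.4 Ω

Z_L = Z_0·(1 + Γ)/(1 − Γ) = 75·(0.696 − j0.19)/(1.3 + j0.19)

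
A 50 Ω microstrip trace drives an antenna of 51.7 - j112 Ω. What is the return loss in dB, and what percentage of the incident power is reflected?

RL ≈ 2.61 dB; 54.8% of incident power reflected

Γ = (1.7 − j112)/(101.7 − j112), |Γ| = 0.74
RL = −20·log₁₀(0.74) = 2.61 dB
P_refl/P_inc = |Γ|² = 0.548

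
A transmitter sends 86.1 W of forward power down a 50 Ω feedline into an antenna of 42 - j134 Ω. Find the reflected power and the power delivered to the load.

|Γ| = |(-8 − j134)/(92 − j134)| = 0.826
|Γ|² = 0.682
P_refl = |Γ|²·P_inc = 58.7 W, P_del = (1 − |Γ|²)·P_inc = 27.4 W

P_reflected ≈ 58.7 W; P_delivered ≈ 27.4 W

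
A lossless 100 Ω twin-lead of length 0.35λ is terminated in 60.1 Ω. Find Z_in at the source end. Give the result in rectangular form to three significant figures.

βl = 2π × 0.35 = 126°
tan(βl) = tan(126°) = -1.38
Z_in = Z_0·(Z_L + jZ_0·tanβl)/(Z_0 + jZ_L·tanβl)
     = 100·(60.1 − j138)/(100 − j82.7)

Z_in ≈ 103 − j52.2 Ω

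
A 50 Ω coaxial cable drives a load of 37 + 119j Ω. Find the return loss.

Γ = (-13 + j119)/(87 + j119), |Γ| = 0.812
RL = −20·log₁₀|Γ| = −20·log₁₀(0.812)

RL ≈ 1.81 dB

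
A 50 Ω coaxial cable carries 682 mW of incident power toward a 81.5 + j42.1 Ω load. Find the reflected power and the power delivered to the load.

|Γ| = |(31.5 + j42.1)/(131.5 + j42.1)| = 0.381
|Γ|² = 0.145
P_refl = |Γ|²·P_inc = 98.9 mW, P_del = (1 − |Γ|²)·P_inc = 583 mW

P_reflected ≈ 98.9 mW; P_delivered ≈ 583 mW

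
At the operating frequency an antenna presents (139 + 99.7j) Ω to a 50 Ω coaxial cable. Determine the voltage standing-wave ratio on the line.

VSWR ≈ 4.34

Γ = (Z_L − Z_0)/(Z_L + Z_0) = (89 + j99.7)/(189 + j99.7)
|Γ| = 134/214 = 0.625
VSWR = (1 + |Γ|)/(1 − |Γ|) = 1.63/0.375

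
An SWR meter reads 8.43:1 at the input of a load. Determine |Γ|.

|Γ| = (S − 1)/(S + 1) = (8.43 − 1)/(8.43 + 1) = 7.43/9.43

|Γ| ≈ 0.788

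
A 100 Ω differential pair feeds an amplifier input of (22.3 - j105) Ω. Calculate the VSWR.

VSWR ≈ 9.55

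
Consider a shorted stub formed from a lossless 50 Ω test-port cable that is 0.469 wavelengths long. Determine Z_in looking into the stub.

βl = 2π × 0.469 = 169°
tan(βl) = -0.197
For a shorted stub, Z_in = jZ_0·tan(βl)

Z_in ≈ −j9.86 Ω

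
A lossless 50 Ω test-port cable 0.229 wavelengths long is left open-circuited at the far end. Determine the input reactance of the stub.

βl = 2π × 0.229 = 82.4°
tan(βl) = 7.53
For an open-circuited stub, Z_in = −jZ_0·cot(βl) = −jZ_0/tan(βl)

X_in ≈ -6.64 Ω (capacitive)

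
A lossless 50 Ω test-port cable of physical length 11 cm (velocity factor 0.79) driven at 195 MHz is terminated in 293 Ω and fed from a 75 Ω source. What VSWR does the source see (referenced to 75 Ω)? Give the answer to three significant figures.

VSWR ≈ 5.35

λ = v/f = 0.79·c / 195 MHz = 1.22 m
βl = 2π·l/λ = 2π × 0.0905 = 32.6°
tan(βl) = 0.639
Z_in = Z_0·(Z_L + jZ_0·tanβl)/(Z_0 + jZ_L·tanβl) = 27.5 − j70.9 Ω
Γ_s = (Z_in − Z_s)/(Z_in + Z_s) = (-47.5 − j70.9)/(102 − j70.9), |Γ_s| = 0.685
VSWR = (1 + |Γ_s|)/(1 − |Γ_s|)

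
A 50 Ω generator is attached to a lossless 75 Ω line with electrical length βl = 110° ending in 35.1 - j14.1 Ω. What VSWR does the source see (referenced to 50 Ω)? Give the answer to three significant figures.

VSWR ≈ 3.33

tan(βl) = -2.75
Z_in = Z_0·(Z_L + jZ_0·tanβl)/(Z_0 + jZ_L·tanβl) = 159 − j32.5 Ω
Γ_s = (Z_in − Z_s)/(Z_in + Z_s) = (109 − j32.5)/(209 − j32.5), |Γ_s| = 0.538
VSWR = (1 + |Γ_s|)/(1 − |Γ_s|)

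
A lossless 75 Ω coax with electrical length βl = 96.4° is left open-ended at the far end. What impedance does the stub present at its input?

Z_in ≈ +j8.41 Ω

tan(βl) = -8.92
For an open-ended stub, Z_in = −jZ_0·cot(βl) = −jZ_0/tan(βl)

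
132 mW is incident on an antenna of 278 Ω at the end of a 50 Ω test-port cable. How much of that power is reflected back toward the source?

Γ = (278 − 50)/(278 + 50) = 0.695
|Γ|² = 0.483
P_refl = |Γ|²·P_inc = 63.8 mW, P_del = (1 − |Γ|²)·P_inc = 68.2 mW

P_reflected ≈ 63.8 mW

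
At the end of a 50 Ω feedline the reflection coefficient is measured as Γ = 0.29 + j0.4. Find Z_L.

Z_L = Z_0·(1 + Γ)/(1 − Γ) = 50·(1.29 + j0.4)/(0.71 − j0.4)

Z_L ≈ 56.9 + j60.2 Ω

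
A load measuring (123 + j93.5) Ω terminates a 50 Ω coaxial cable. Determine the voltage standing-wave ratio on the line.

VSWR ≈ 4.04

Γ = (Z_L − Z_0)/(Z_L + Z_0) = (73 + j93.5)/(173 + j93.5)
|Γ| = 119/197 = 0.603
VSWR = (1 + |Γ|)/(1 − |Γ|) = 1.6/0.397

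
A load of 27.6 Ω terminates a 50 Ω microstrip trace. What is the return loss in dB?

Γ = (27.6 − 50)/(27.6 + 50) = -0.289
RL = −20·log₁₀|Γ| = −20·log₁₀(0.289)

RL ≈ 10.8 dB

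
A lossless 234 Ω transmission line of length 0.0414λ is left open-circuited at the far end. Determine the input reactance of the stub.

βl = 2π × 0.0414 = 14.9°
tan(βl) = 0.266
For an open-circuited stub, Z_in = −jZ_0·cot(βl) = −jZ_0/tan(βl)

X_in ≈ -879 Ω (capacitive)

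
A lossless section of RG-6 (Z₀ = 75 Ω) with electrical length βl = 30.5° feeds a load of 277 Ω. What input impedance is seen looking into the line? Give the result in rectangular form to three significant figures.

tan(βl) = tan(30.5°) = 0.589
Z_in = Z_0·(Z_L + jZ_0·tanβl)/(Z_0 + jZ_L·tanβl)
     = 75·(277 + j44.2)/(75 + j163)

Z_in ≈ 65.1 − j97.4 Ω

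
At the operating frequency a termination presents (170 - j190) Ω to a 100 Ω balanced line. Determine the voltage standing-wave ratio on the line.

Γ = (Z_L − Z_0)/(Z_L + Z_0) = (70 − j190)/(270 − j190)
|Γ| = 202/330 = 0.613
VSWR = (1 + |Γ|)/(1 − |Γ|) = 1.61/0.387

VSWR ≈ 4.17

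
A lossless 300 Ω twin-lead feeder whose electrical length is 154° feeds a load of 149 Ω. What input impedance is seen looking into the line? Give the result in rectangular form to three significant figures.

tan(βl) = tan(154°) = -0.488
Z_in = Z_0·(Z_L + jZ_0·tanβl)/(Z_0 + jZ_L·tanβl)
     = 300·(149 − j146)/(300 − j72.7)

Z_in ≈ 174 − j104 Ω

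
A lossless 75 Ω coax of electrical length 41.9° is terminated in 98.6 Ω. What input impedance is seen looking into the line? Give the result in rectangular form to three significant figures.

tan(βl) = tan(41.9°) = 0.897
Z_in = Z_0·(Z_L + jZ_0·tanβl)/(Z_0 + jZ_L·tanβl)
     = 75·(98.6 + j67.3)/(75 + j88.5)

Z_in ≈ 74.4 − j20.5 Ω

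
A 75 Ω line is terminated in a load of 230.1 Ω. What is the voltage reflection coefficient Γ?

Γ = (Z_L − Z_0)/(Z_L + Z_0) = (230.1 − 75)/(230.1 + 75) = 155.1/305.1

Γ = 0.508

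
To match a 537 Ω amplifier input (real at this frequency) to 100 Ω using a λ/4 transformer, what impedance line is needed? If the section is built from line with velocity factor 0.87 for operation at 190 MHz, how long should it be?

Z_qwt ≈ 232 Ω; length ≈ 34.3 cm

Z_qwt = √(Z_0·R_L) = √(100 × 537) = √53700
λ = 0.87·c/f = 1.37 m, so l = λ/4 = 0.343 m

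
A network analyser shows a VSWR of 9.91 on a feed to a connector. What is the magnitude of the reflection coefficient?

|Γ| ≈ 0.817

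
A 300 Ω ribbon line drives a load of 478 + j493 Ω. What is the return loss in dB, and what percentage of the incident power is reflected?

RL ≈ 4.9 dB; 32.4% of incident power reflected

Γ = (178 + j493)/(778 + j493), |Γ| = 0.569
RL = −20·log₁₀(0.569) = 4.9 dB
P_refl/P_inc = |Γ|² = 0.324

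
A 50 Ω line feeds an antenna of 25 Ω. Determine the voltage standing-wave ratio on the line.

Γ = (25 − 50)/(25 + 50) = -0.333
VSWR = (1 + 0.333)/(1 − 0.333)

VSWR ≈ 2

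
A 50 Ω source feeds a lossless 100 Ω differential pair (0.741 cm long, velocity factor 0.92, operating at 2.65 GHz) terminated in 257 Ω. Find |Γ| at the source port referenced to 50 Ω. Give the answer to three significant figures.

|Γ| ≈ 0.636

λ = v/f = 0.92·c / 2.65 GHz = 0.104 m
βl = 2π·l/λ = 2π × 0.0711 = 25.6°
tan(βl) = 0.479
Z_in = Z_0·(Z_L + jZ_0·tanβl)/(Z_0 + jZ_L·tanβl) = 126 − j107 Ω
Γ_s = (Z_in − Z_s)/(Z_in + Z_s) = (75.5 − j107)/(176 − j107), |Γ_s| = 0.636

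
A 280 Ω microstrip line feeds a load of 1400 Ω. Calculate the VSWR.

VSWR ≈ 5

Γ = (1400 − 280)/(1400 + 280) = 0.667
VSWR = (1 + 0.667)/(1 − 0.667)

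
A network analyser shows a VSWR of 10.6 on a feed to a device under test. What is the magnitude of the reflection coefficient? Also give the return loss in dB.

|Γ| ≈ 0.828; return loss ≈ 1.64 dB

|Γ| = (S − 1)/(S + 1) = (10.6 − 1)/(10.6 + 1) = 9.6/11.6
RL = −20·log₁₀|Γ| = −20·log₁₀(0.828)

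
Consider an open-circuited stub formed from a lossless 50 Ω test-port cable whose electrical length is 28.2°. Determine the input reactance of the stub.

X_in ≈ -93.2 Ω (capacitive)

tan(βl) = 0.536
For an open-circuited stub, Z_in = −jZ_0·cot(βl) = −jZ_0/tan(βl)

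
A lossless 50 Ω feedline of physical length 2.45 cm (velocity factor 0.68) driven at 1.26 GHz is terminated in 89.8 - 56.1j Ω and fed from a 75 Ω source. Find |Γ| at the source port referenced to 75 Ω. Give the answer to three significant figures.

|Γ| ≈ 0.583

λ = v/f = 0.68·c / 1.26 GHz = 0.162 m
βl = 2π·l/λ = 2π × 0.151 = 54.5°
tan(βl) = 1.4
Z_in = Z_0·(Z_L + jZ_0·tanβl)/(Z_0 + jZ_L·tanβl) = 20.6 − j14.7 Ω
Γ_s = (Z_in − Z_s)/(Z_in + Z_s) = (-54.4 − j14.7)/(95.6 − j14.7), |Γ_s| = 0.583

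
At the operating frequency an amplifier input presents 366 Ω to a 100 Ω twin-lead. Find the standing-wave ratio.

For a purely resistive load, VSWR = R_L/Z_0 or Z_0/R_L (whichever > 1) = 366/100

VSWR ≈ 3.66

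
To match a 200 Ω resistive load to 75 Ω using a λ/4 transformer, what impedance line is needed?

Z_qwt = √(Z_0·R_L) = √(75 × 200) = √15000

Z_qwt ≈ 122 Ω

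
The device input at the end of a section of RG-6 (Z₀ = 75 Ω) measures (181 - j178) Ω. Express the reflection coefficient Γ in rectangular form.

Γ = (Z_L − Z_0)/(Z_L + Z_0) = (106 − j178)/(256 − j178)

Γ ≈ 0.605 − j0.275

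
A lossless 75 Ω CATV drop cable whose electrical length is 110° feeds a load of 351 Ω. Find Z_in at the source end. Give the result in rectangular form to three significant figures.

Z_in ≈ 18 + j25.9 Ω

tan(βl) = tan(110°) = -2.75
Z_in = Z_0·(Z_L + jZ_0·tanβl)/(Z_0 + jZ_L·tanβl)
     = 75·(351 − j206)/(75 − j964)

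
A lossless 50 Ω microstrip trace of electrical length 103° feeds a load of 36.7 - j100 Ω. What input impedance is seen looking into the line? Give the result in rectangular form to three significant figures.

tan(βl) = tan(103°) = -4.33
Z_in = Z_0·(Z_L + jZ_0·tanβl)/(Z_0 + jZ_L·tanβl)
     = 50·(36.7 − j317)/(-383 − j159)

Z_in ≈ 10.5 + j36.9 Ω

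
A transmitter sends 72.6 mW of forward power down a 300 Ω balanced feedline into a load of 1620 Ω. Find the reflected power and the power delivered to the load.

Γ = (1620 − 300)/(1620 + 300) = 0.688
|Γ|² = 0.473
P_refl = |Γ|²·P_inc = 34.3 mW, P_del = (1 − |Γ|²)·P_inc = 38.3 mW

P_reflected ≈ 34.3 mW; P_delivered ≈ 38.3 mW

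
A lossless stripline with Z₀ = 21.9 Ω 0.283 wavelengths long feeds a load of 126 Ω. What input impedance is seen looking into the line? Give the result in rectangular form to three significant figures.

βl = 2π × 0.283 = 102°
tan(βl) = tan(102°) = -4.75
Z_in = Z_0·(Z_L + jZ_0·tanβl)/(Z_0 + jZ_L·tanβl)
     = 21.9·(126 − j104)/(21.9 − j599)

Z_in ≈ 3.97 + j4.46 Ω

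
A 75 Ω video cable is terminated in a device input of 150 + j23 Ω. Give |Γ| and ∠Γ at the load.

Γ ≈ 0.347 ∠ 11.2°

Γ = (Z_L − Z_0)/(Z_L + Z_0) = (75 + j23)/(225 + j23)
|Γ| = 78.4/226 = 0.347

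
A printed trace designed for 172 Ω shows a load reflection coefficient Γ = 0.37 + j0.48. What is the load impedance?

Z_L = Z_0·(1 + Γ)/(1 − Γ) = 172·(1.37 + j0.48)/(0.63 − j0.48)

Z_L ≈ 173 + j263 Ω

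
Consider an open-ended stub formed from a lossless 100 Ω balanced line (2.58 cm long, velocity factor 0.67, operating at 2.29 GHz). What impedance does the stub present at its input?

Z_in ≈ +j28.3 Ω

λ = v/f = 0.67·c / 2.29 GHz = 0.0878 m
βl = 2π·l/λ = 2π × 0.294 = 106°
tan(βl) = -3.53
For an open-ended stub, Z_in = −jZ_0·cot(βl) = −jZ_0/tan(βl)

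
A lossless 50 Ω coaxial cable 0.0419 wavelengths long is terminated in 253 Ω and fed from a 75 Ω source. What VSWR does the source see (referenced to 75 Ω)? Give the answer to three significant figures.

VSWR ≈ 3.67

βl = 2π × 0.0419 = 15.1°
tan(βl) = 0.27
Z_in = Z_0·(Z_L + jZ_0·tanβl)/(Z_0 + jZ_L·tanβl) = 94.9 − j116 Ω
Γ_s = (Z_in − Z_s)/(Z_in + Z_s) = (19.9 − j116)/(170 − j116), |Γ_s| = 0.572
VSWR = (1 + |Γ_s|)/(1 − |Γ_s|)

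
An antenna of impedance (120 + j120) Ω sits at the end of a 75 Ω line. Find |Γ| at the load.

|Γ| ≈ 0.56

Γ = (Z_L − Z_0)/(Z_L + Z_0) = (45 + j120)/(195 + j120)
|Γ| = 128/229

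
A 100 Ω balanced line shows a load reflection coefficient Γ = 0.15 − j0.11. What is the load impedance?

Z_L = Z_0·(1 + Γ)/(1 − Γ) = 100·(1.15 − j0.11)/(0.85 + j0.11)

Z_L ≈ 131 − j29.9 Ω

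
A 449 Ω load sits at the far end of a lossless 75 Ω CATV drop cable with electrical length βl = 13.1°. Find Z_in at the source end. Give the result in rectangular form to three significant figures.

tan(βl) = tan(13.1°) = 0.233
Z_in = Z_0·(Z_L + jZ_0·tanβl)/(Z_0 + jZ_L·tanβl)
     = 75·(449 + j17.5)/(75 + j104)

Z_in ≈ 161 − j207 Ω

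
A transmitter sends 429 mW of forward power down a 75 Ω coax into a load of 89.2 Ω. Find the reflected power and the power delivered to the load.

Γ = (89.2 − 75)/(89.2 + 75) = 0.0865
|Γ|² = 0.00748
P_refl = |Γ|²·P_inc = 3.21 mW, P_del = (1 − |Γ|²)·P_inc = 426 mW

P_reflected ≈ 3.21 mW; P_delivered ≈ 426 mW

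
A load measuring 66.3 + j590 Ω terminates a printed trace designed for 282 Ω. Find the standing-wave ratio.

Γ = (Z_L − Z_0)/(Z_L + Z_0) = (-215.7 + j590)/(348.3 + j590)
|Γ| = 628/685 = 0.917
VSWR = (1 + |Γ|)/(1 − |Γ|) = 1.92/0.0831

VSWR ≈ 23.1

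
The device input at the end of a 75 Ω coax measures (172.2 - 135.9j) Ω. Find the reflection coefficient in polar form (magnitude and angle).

Γ = (Z_L − Z_0)/(Z_L + Z_0) = (97.2 − j135.9)/(247.2 − j135.9)
|Γ| = 167/282 = 0.592

Γ ≈ 0.592 ∠ -25.6°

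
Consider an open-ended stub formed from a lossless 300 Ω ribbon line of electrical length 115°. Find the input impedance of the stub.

tan(βl) = -2.14
For an open-ended stub, Z_in = −jZ_0·cot(βl) = −jZ_0/tan(βl)

Z_in ≈ +j140 Ω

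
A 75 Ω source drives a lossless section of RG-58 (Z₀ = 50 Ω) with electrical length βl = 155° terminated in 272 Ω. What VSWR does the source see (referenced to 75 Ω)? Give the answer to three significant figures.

VSWR ≈ 4.46

tan(βl) = -0.466
Z_in = Z_0·(Z_L + jZ_0·tanβl)/(Z_0 + jZ_L·tanβl) = 44.5 + j89.7 Ω
Γ_s = (Z_in − Z_s)/(Z_in + Z_s) = (-30.5 + j89.7)/(120 + j89.7), |Γ_s| = 0.634
VSWR = (1 + |Γ_s|)/(1 − |Γ_s|)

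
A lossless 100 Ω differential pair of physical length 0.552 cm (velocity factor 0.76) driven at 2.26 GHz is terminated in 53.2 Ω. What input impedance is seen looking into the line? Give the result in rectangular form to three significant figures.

Z_in ≈ 57.9 + j24.8 Ω

λ = v/f = 0.76·c / 2.26 GHz = 0.101 m
βl = 2π·l/λ = 2π × 0.0547 = 19.7°
tan(βl) = tan(19.7°) = 0.358
Z_in = Z_0·(Z_L + jZ_0·tanβl)/(Z_0 + jZ_L·tanβl)
     = 100·(53.2 + j35.8)/(100 + j19)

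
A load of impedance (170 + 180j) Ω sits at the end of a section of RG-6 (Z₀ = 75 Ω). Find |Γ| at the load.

|Γ| ≈ 0.669

Γ = (Z_L − Z_0)/(Z_L + Z_0) = (95 + j180)/(245 + j180)
|Γ| = 204/304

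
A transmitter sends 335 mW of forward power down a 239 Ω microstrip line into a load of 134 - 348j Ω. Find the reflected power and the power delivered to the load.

P_reflected ≈ 170 mW; P_delivered ≈ 165 mW

|Γ| = |(-105 − j348)/(373 − j348)| = 0.713
|Γ|² = 0.508
P_refl = |Γ|²·P_inc = 170 mW, P_del = (1 − |Γ|²)·P_inc = 165 mW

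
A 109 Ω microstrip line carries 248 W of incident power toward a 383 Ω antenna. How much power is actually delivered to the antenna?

Γ = (383 − 109)/(383 + 109) = 0.557
|Γ|² = 0.31
P_refl = |Γ|²·P_inc = 76.9 W, P_del = (1 − |Γ|²)·P_inc = 171 W

P_delivered ≈ 171 W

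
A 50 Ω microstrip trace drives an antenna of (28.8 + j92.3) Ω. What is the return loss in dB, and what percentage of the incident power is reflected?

Γ = (-21.2 + j92.3)/(78.8 + j92.3), |Γ| = 0.78
RL = −20·log₁₀(0.78) = 2.15 dB
P_refl/P_inc = |Γ|² = 0.609

RL ≈ 2.15 dB; 60.9% of incident power reflected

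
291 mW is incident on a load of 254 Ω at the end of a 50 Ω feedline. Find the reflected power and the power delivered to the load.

Γ = (254 − 50)/(254 + 50) = 0.671
|Γ|² = 0.45
P_refl = |Γ|²·P_inc = 131 mW, P_del = (1 − |Γ|²)·P_inc = 160 mW

P_reflected ≈ 131 mW; P_delivered ≈ 160 mW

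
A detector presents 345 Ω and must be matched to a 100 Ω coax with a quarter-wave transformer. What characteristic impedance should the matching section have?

Z_qwt = √(Z_0·R_L) = √(100 × 345) = √34500

Z_qwt ≈ 186 Ω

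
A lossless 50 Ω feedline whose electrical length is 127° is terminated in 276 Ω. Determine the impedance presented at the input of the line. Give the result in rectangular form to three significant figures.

Z_in ≈ 13.9 + j35.8 Ω

tan(βl) = tan(127°) = -1.33
Z_in = Z_0·(Z_L + jZ_0·tanβl)/(Z_0 + jZ_L·tanβl)
     = 50·(276 − j66.4)/(50 − j366)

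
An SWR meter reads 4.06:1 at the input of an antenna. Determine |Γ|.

|Γ| ≈ 0.605

|Γ| = (S − 1)/(S + 1) = (4.06 − 1)/(4.06 + 1) = 3.06/5.06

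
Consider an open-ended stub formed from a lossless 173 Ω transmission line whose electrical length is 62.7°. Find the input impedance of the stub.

tan(βl) = 1.94
For an open-ended stub, Z_in = −jZ_0·cot(βl) = −jZ_0/tan(βl)

Z_in ≈ −j89.3 Ω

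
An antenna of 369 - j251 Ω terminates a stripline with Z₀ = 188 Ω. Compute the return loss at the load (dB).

RL ≈ 5.91 dB

Γ = (181 − j251)/(557 − j251), |Γ| = 0.507
RL = −20·log₁₀|Γ| = −20·log₁₀(0.507)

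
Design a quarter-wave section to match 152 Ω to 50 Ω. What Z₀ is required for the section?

Z_qwt ≈ 87.2 Ω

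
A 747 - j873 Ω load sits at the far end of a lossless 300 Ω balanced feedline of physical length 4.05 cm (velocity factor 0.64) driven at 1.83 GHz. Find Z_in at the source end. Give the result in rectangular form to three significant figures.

λ = v/f = 0.64·c / 1.83 GHz = 0.105 m
βl = 2π·l/λ = 2π × 0.386 = 139°
tan(βl) = tan(139°) = -0.87
Z_in = Z_0·(Z_L + jZ_0·tanβl)/(Z_0 + jZ_L·tanβl)
     = 300·(747 − j1130)/(-460 − j650)

Z_in ≈ 186 + j476 Ω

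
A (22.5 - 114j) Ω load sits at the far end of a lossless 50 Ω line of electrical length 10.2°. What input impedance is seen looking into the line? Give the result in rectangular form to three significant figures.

tan(βl) = tan(10.2°) = 0.18
Z_in = Z_0·(Z_L + jZ_0·tanβl)/(Z_0 + jZ_L·tanβl)
     = 50·(22.5 − j105)/(70.5 + j4.05)

Z_in ≈ 11.6 − j75.1 Ω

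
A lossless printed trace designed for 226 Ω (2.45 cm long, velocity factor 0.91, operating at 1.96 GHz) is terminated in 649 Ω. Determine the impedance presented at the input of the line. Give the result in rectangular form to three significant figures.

λ = v/f = 0.91·c / 1.96 GHz = 0.139 m
βl = 2π·l/λ = 2π × 0.176 = 63.3°
tan(βl) = tan(63.3°) = 1.99
Z_in = Z_0·(Z_L + jZ_0·tanβl)/(Z_0 + jZ_L·tanβl)
     = 226·(649 + j450)/(226 + j1290)

Z_in ≈ 95.6 − j96.8 Ω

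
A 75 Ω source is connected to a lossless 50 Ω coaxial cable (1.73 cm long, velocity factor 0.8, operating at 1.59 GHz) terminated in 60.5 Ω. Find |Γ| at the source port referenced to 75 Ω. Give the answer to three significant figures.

λ = v/f = 0.8·c / 1.59 GHz = 0.151 m
βl = 2π·l/λ = 2π × 0.115 = 41.3°
tan(βl) = 0.877
Z_in = Z_0·(Z_L + jZ_0·tanβl)/(Z_0 + jZ_L·tanβl) = 50.3 − j9.57 Ω
Γ_s = (Z_in − Z_s)/(Z_in + Z_s) = (-24.7 − j9.57)/(125 − j9.57), |Γ_s| = 0.21

|Γ| ≈ 0.21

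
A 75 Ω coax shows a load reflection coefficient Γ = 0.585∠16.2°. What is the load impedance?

Z_L = Z_0·(1 + Γ)/(1 − Γ) = 75·(1.56 + j0.163)/(0.438 − j0.163)

Z_L ≈ 226 + j112 Ω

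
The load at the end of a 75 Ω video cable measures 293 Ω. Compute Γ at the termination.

Γ = 0.592

Γ = (Z_L − Z_0)/(Z_L + Z_0) = (293 − 75)/(293 + 75) = 218/368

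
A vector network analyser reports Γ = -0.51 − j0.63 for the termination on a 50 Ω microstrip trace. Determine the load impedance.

Z_L ≈ 6.41 − j23.5 Ω

Z_L = Z_0·(1 + Γ)/(1 − Γ) = 50·(0.49 − j0.63)/(1.51 + j0.63)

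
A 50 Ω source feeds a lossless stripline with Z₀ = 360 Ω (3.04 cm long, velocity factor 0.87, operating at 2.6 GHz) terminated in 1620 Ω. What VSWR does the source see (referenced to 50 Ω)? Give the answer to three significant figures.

VSWR ≈ 5.24

λ = v/f = 0.87·c / 2.6 GHz = 0.1 m
βl = 2π·l/λ = 2π × 0.303 = 109°
tan(βl) = -2.9
Z_in = Z_0·(Z_L + jZ_0·tanβl)/(Z_0 + jZ_L·tanβl) = 89 + j117 Ω
Γ_s = (Z_in − Z_s)/(Z_in + Z_s) = (39 + j117)/(139 + j117), |Γ_s| = 0.68
VSWR = (1 + |Γ_s|)/(1 − |Γ_s|)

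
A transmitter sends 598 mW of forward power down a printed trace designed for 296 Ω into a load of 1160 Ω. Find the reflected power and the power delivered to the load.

Γ = (1160 − 296)/(1160 + 296) = 0.593
|Γ|² = 0.352
P_refl = |Γ|²·P_inc = 211 mW, P_del = (1 − |Γ|²)·P_inc = 387 mW

P_reflected ≈ 211 mW; P_delivered ≈ 387 mW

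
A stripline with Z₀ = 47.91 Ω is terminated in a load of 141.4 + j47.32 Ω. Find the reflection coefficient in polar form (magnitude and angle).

Γ ≈ 0.537 ∠ 12.8°

Γ = (Z_L − Z_0)/(Z_L + Z_0) = (93.49 + j47.32)/(189.3 + j47.32)
|Γ| = 105/195 = 0.537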